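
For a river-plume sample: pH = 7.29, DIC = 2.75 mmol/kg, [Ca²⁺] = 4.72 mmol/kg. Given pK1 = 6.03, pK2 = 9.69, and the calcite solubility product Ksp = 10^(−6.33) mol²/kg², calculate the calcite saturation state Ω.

Ω = 0.104

α₂ = 1 / (1 + [H⁺]/K2 + [H⁺]²/(K1K2)) = 1 / (1 + 10^+2.40 + 10^+1.14)
   = 1 / (1 + 251.19 + 13.804) = 1/265.99 = 0.003760
[CO3²⁻] = α₂ × DIC = 0.003760 × 2.75 = 0.01034 mmol/kg = 10.34 μmol/kg
Ksp = 10^(−6.33) = 4.677×10^-7
Ω = [Ca²⁺][CO3²⁻]/Ksp = (4.72×10^-3)(1.034×10^-5) / 4.677×10^-7 = 0.104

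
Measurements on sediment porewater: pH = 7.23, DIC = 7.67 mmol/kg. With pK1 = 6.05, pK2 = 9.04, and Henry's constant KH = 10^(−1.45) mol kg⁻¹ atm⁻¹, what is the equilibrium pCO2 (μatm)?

pCO2 = 1.32×10^4 μatm

α₀ = 1 / (1 + K1/[H⁺] + K1K2/[H⁺]²) = 1 / (1 + 10^+1.18 + 10^-0.63)
   = 1 / (1 + 15.136 + 0.23442) = 1/16.370 = 0.06109
[CO2*] = α₀ × DIC = 0.06109 × 7.67 = 0.4685 mmol/kg
pCO2 = [CO2*]/KH = 4.685×10^-4 / 3.548×10^-2 = 1.32×10^4 μatm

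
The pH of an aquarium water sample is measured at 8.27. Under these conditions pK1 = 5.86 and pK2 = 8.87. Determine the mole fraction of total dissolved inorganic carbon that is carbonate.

α₂ = 0.200

α₂ = 1 / (1 + [H⁺]/K2 + [H⁺]²/(K1K2)) = 1 / (1 + 10^+0.60 + 10^-1.81)
   = 1 / (1 + 3.9811 + 0.015488) = 1/4.9966 = 0.2001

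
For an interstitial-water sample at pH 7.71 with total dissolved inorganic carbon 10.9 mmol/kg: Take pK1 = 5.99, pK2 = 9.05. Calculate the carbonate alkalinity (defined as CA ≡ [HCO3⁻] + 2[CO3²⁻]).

CA = [HCO3⁻] + 2[CO3²⁻] = (α₁ + 2α₂)·DIC
At pH 7.71: [H⁺]/K1 = 10^-1.72 = 0.019055, K2/[H⁺] = 10^-1.34 = 0.045709
α₁ = 1/(1 + 0.019055 + 0.045709) = 1/1.0648 = 0.9392; α₂ = α₁·K2/[H⁺] = 0.04293
α₁ + 2α₂ = 1.0250
CA = 1.0250 × 10.9 = 11.2 mmol/kg

CA = 11.2 mmol/kg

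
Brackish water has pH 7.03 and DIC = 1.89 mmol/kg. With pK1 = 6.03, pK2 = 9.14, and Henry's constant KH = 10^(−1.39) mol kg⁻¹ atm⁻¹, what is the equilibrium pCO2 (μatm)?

α₀ = 1 / (1 + K1/[H⁺] + K1K2/[H⁺]²) = 1 / (1 + 10^+1.00 + 10^-1.11)
   = 1 / (1 + 10.000 + 0.077625) = 1/11.078 = 0.09027
[CO2*] = α₀ × DIC = 0.09027 × 1.89 = 0.1706 mmol/kg
pCO2 = [CO2*]/KH = 1.706×10^-4 / 4.074×10^-2 = 4190 μatm

pCO2 = 4190 μatm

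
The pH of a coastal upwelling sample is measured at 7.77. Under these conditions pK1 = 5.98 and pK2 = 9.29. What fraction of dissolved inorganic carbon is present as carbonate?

α₂ = 0.0289

α₂ = 1 / (1 + [H⁺]/K2 + [H⁺]²/(K1K2)) = 1 / (1 + 10^+1.52 + 10^-0.27)
   = 1 / (1 + 33.113 + 0.53703) = 1/34.650 = 0.02886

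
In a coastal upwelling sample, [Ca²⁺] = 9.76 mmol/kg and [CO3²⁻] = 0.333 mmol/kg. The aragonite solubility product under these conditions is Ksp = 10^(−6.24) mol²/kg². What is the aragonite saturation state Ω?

Ksp = 10^(−6.24) = 5.754×10^-7
Ω = [Ca²⁺][CO3²⁻]/Ksp = (9.76×10^-3)(0.333×10^-3) / 5.754×10^-7 = 5.65

Ω = 5.65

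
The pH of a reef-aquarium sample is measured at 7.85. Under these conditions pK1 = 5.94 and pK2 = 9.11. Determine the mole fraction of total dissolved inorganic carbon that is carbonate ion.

α₂ = 0.0515

α₂ = 1 / (1 + [H⁺]/K2 + [H⁺]²/(K1K2)) = 1 / (1 + 10^+1.26 + 10^-0.65)
   = 1 / (1 + 18.197 + 0.22387) = 1/19.421 = 0.05149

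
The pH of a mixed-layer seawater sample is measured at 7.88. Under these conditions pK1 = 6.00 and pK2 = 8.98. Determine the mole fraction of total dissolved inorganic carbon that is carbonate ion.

α₂ = 0.0727

α₂ = 1 / (1 + [H⁺]/K2 + [H⁺]²/(K1K2)) = 1 / (1 + 10^+1.10 + 10^-0.78)
   = 1 / (1 + 12.589 + 0.16596) = 1/13.755 = 0.07270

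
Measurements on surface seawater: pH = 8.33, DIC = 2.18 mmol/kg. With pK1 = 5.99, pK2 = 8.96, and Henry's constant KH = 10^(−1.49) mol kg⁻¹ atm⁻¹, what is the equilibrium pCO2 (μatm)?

α₀ = 1 / (1 + K1/[H⁺] + K1K2/[H⁺]²) = 1 / (1 + 10^+2.34 + 10^+1.71)
   = 1 / (1 + 218.78 + 51.286) = 1/271.06 = 0.003689
[CO2*] = α₀ × DIC = 0.003689 × 2.18 = 0.008042 mmol/kg = 8.042 μmol/kg
pCO2 = [CO2*]/KH = 8.042×10^-6 / 3.236×10^-2 = 249 μatm

pCO2 = 249 μatm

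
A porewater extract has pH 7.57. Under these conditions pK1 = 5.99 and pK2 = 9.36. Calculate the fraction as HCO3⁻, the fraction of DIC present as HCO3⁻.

α₁ = 0.959

α₁ = 1 / (1 + [H⁺]/K1 + K2/[H⁺]) = 1 / (1 + 10^-1.58 + 10^-1.79)
   = 1 / (1 + 0.026303 + 0.016218) = 1/1.0425 = 0.9592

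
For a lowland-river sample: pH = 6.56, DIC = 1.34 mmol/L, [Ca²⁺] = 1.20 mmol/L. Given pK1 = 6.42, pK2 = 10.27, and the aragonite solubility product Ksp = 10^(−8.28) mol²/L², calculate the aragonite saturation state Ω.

α₂ = 1 / (1 + [H⁺]/K2 + [H⁺]²/(K1K2)) = 1 / (1 + 10^+3.71 + 10^+3.57)
   = 1 / (1 + 5128.6 + 3715.4) = 1/8845.0 = 0.0001131
[CO3²⁻] = α₂ × DIC = 0.0001131 × 1.34 = 0.0001515 mmol/L = 0.1515 μmol/L
Ksp = 10^(−8.28) = 5.248×10^-9
Ω = [Ca²⁺][CO3²⁻]/Ksp = (1.20×10^-3)(1.515×10^-7) / 5.248×10^-9 = 0.0346

Ω = 0.0346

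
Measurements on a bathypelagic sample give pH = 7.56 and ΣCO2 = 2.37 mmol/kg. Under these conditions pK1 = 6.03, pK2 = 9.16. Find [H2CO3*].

[CO2*] = 0.0663 mmol/kg

α₀ = 1 / (1 + K1/[H⁺] + K1K2/[H⁺]²) = 1 / (1 + 10^+1.53 + 10^-0.07)
   = 1 / (1 + 33.884 + 0.85114) = 1/35.736 = 0.02798
[CO2*] = α₀ × DIC = 0.02798 × 2.37 = 0.0663 mmol/kg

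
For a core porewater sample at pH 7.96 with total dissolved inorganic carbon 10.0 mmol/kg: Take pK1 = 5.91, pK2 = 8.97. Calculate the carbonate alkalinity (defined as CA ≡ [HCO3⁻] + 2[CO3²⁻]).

CA = 10.8 mmol/kg

CA = [HCO3⁻] + 2[CO3²⁻] = (α₁ + 2α₂)·DIC
At pH 7.96: [H⁺]/K1 = 10^-2.05 = 0.0089125, K2/[H⁺] = 10^-1.01 = 0.097724
α₁ = 1/(1 + 0.0089125 + 0.097724) = 1/1.1066 = 0.9036; α₂ = α₁·K2/[H⁺] = 0.08831
α₁ + 2α₂ = 1.0803
CA = 1.0803 × 10.0 = 10.8 mmol/kg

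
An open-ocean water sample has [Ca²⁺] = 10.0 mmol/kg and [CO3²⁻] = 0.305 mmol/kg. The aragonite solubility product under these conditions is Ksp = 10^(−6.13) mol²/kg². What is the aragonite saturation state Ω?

Ksp = 10^(−6.13) = 7.413×10^-7
Ω = [Ca²⁺][CO3²⁻]/Ksp = (10.0×10^-3)(0.305×10^-3) / 7.413×10^-7 = 4.11

Ω = 4.11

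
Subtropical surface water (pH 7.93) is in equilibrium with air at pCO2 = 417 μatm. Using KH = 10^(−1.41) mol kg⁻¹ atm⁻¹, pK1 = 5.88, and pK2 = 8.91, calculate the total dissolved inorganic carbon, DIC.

[CO2*] = KH · pCO2 = 10^(−1.41) × 417×10^-6 = 1.622×10^-5 mol/kg
α₀ = 1/(1 + K1/[H⁺] + K1K2/[H⁺]²) = 1/(1 + 10^+2.05 + 10^+1.07) = 0.008003
DIC = [CO2*]/α₀ = 1.622×10^-5 / 0.008003 = 2.03 mmol/kg

DIC = 2.03 mmol/kg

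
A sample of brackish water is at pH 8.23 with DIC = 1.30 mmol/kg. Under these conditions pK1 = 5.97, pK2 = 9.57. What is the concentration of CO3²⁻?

α₂ = 1 / (1 + [H⁺]/K2 + [H⁺]²/(K1K2)) = 1 / (1 + 10^+1.34 + 10^-0.92)
   = 1 / (1 + 21.878 + 0.12023) = 1/22.998 = 0.04348
[CO3²⁻] = α₂ × DIC = 0.04348 × 1.30 = 0.0565 mmol/kg

[CO3²⁻] = 0.0565 mmol/kg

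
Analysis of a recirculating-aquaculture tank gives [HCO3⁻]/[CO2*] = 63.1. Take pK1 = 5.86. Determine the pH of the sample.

pH = 7.66

From K1 = [H⁺][HCO3⁻]/[CO2*]:  pH = pK1 + log₁₀([HCO3⁻]/[CO2*])
log₁₀(63.1) = +1.800
pH = 5.86 + (+1.800) = 7.66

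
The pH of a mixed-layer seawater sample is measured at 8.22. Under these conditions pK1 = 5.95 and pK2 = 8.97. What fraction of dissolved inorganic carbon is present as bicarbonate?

α₁ = 1 / (1 + [H⁺]/K1 + K2/[H⁺]) = 1 / (1 + 10^-2.27 + 10^-0.75)
   = 1 / (1 + 0.0053703 + 0.17783) = 1/1.1832 = 0.8452

α₁ = 0.845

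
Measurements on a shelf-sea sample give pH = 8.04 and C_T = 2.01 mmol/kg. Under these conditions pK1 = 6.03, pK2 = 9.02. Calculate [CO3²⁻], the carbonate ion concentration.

α₂ = 1 / (1 + [H⁺]/K2 + [H⁺]²/(K1K2)) = 1 / (1 + 10^+0.98 + 10^-1.03)
   = 1 / (1 + 9.5499 + 0.093325) = 1/10.643 = 0.09396
[CO3²⁻] = α₂ × DIC = 0.09396 × 2.01 = 0.189 mmol/kg

[CO3²⁻] = 0.189 mmol/kg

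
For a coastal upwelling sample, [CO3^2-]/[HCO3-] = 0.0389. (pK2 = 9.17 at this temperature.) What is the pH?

pH = 7.76

From K2 = [H⁺][CO3^2-]/[HCO3-]:  pH = pK2 + log₁₀([CO3^2-]/[HCO3-])
log₁₀(0.0389) = -1.410
pH = 9.17 + (-1.410) = 7.76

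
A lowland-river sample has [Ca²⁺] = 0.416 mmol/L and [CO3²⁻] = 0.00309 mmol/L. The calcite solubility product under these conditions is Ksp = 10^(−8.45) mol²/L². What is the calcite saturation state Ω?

Ω = 0.362

Ksp = 10^(−8.45) = 3.548×10^-9
Ω = [Ca²⁺][CO3²⁻]/Ksp = (0.416×10^-3)(0.00309×10^-3) / 3.548×10^-9 = 0.362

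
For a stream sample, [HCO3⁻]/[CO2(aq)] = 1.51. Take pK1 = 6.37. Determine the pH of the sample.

pH = 6.55

From K1 = [H⁺][HCO3⁻]/[CO2(aq)]:  pH = pK1 + log₁₀([HCO3⁻]/[CO2(aq)])
log₁₀(1.51) = +0.179
pH = 6.37 + (+0.179) = 6.55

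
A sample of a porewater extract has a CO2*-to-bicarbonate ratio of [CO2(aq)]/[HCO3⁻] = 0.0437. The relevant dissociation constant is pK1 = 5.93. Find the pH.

From K1 = [H⁺][HCO3⁻]/[CO2(aq)]:  pH = pK1 − log₁₀([CO2(aq)]/[HCO3⁻])
log₁₀(0.0437) = -1.360
pH = 5.93 − (-1.360) = 7.29

pH = 7.29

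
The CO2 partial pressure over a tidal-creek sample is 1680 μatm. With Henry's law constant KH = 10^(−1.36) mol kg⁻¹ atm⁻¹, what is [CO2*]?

KH = 10^(−1.36) = 4.365×10^-2 mol kg⁻¹ atm⁻¹
[CO2*] = KH · pCO2 = 4.365×10^-2 × 1680×10^-6 atm = 7.33×10^-5 mol/kg

[CO2*] = 73.3 μmol/kg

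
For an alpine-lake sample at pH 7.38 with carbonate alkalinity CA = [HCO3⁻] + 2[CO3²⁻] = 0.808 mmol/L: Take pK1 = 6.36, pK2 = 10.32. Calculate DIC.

DIC = 0.884 mmol/L

CA = [HCO3⁻] + 2[CO3²⁻] = (α₁ + 2α₂)·DIC
At pH 7.38: [H⁺]/K1 = 10^-1.02 = 0.095499, K2/[H⁺] = 10^-2.94 = 0.0011482
α₁ = 1/(1 + 0.095499 + 0.0011482) = 1/1.0966 = 0.9119; α₂ = α₁·K2/[H⁺] = 0.001047
α₁ + 2α₂ = 0.9140
DIC = CA / (α₁ + 2α₂) = 0.808 / 0.9140 = 0.884 mmol/L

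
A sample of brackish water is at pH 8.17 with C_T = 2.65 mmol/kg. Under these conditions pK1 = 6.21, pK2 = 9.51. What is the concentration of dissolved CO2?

α₀ = 1 / (1 + K1/[H⁺] + K1K2/[H⁺]²) = 1 / (1 + 10^+1.96 + 10^+0.62)
   = 1 / (1 + 91.201 + 4.1687) = 1/96.370 = 0.01038
[CO2*] = α₀ × DIC = 0.01038 × 2.65 = 0.0275 mmol/kg

[CO2*] = 0.0275 mmol/kg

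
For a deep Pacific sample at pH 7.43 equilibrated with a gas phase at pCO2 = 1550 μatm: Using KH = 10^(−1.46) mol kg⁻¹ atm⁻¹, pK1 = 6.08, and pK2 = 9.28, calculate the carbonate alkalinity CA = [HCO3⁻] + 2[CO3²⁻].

CA = 1.24 mmol/kg

[CO2*] = KH · pCO2 = 10^(−1.46) × 1550×10^-6 = 5.374×10^-5 mol/kg
α₀ = 1/(1 + K1/[H⁺] + K1K2/[H⁺]²) = 1/(1 + 10^+1.35 + 10^-0.50) = 0.04219
DIC = [CO2*]/α₀ = 5.374×10^-5 / 0.04219 = 1.274 mmol/kg
CA = (α₁ + 2α₂)·DIC = (0.9445 + 2×0.01334) × 1.274 = 1.24 mmol/kg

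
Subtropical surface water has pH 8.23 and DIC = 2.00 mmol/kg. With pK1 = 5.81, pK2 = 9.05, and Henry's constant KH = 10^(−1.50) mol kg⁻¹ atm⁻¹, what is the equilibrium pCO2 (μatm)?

pCO2 = 208 μatm

α₀ = 1 / (1 + K1/[H⁺] + K1K2/[H⁺]²) = 1 / (1 + 10^+2.42 + 10^+1.60)
   = 1 / (1 + 263.03 + 39.811) = 1/303.84 = 0.003291
[CO2*] = α₀ × DIC = 0.003291 × 2.00 = 0.006582 mmol/kg = 6.582 μmol/kg
pCO2 = [CO2*]/KH = 6.582×10^-6 / 3.162×10^-2 = 208 μatm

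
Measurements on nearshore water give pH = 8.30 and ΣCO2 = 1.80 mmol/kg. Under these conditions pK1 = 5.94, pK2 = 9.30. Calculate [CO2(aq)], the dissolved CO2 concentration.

[CO2*] = 7.11 μmol/kg

α₀ = 1 / (1 + K1/[H⁺] + K1K2/[H⁺]²) = 1 / (1 + 10^+2.36 + 10^+1.36)
   = 1 / (1 + 229.09 + 22.909) = 1/253.00 = 0.003953
[CO2*] = α₀ × DIC = 0.003953 × 1.80 = 0.00711 mmol/kg = 7.11 μmol/kg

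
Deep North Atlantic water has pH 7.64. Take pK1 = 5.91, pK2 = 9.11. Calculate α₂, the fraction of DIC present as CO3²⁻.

α₂ = 1 / (1 + [H⁺]/K2 + [H⁺]²/(K1K2)) = 1 / (1 + 10^+1.47 + 10^-0.26)
   = 1 / (1 + 29.512 + 0.54954) = 1/31.062 = 0.03219

α₂ = 0.0322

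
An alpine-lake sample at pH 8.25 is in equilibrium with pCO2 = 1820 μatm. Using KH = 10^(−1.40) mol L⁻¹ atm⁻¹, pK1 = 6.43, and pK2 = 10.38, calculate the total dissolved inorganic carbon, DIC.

DIC = 4.90 mmol/L

[CO2*] = KH · pCO2 = 10^(−1.40) × 1820×10^-6 = 7.246×10^-5 mol/L
α₀ = 1/(1 + K1/[H⁺] + K1K2/[H⁺]²) = 1/(1 + 10^+1.82 + 10^-0.31) = 0.01480
DIC = [CO2*]/α₀ = 7.246×10^-5 / 0.01480 = 4.90 mmol/L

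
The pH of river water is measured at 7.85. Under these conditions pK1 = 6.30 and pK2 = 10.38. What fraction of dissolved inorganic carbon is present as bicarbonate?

α₁ = 1 / (1 + [H⁺]/K1 + K2/[H⁺]) = 1 / (1 + 10^-1.55 + 10^-2.53)
   = 1 / (1 + 0.028184 + 0.0029512) = 1/1.0311 = 0.9698

α₁ = 0.970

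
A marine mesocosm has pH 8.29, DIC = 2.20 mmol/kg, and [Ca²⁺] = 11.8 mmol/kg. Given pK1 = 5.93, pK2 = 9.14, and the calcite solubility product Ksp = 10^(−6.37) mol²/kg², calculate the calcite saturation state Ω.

Ω = 7.50

α₂ = 1 / (1 + [H⁺]/K2 + [H⁺]²/(K1K2)) = 1 / (1 + 10^+0.85 + 10^-1.51)
   = 1 / (1 + 7.0795 + 0.030903) = 1/8.1104 = 0.1233
[CO3²⁻] = α₂ × DIC = 0.1233 × 2.20 = 0.2713 mmol/kg
Ksp = 10^(−6.37) = 4.266×10^-7
Ω = [Ca²⁺][CO3²⁻]/Ksp = (11.8×10^-3)(2.713×10^-4) / 4.266×10^-7 = 7.50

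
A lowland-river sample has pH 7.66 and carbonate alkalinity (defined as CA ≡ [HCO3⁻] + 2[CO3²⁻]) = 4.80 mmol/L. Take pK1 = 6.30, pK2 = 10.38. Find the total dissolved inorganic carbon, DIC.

CA = [HCO3⁻] + 2[CO3²⁻] = (α₁ + 2α₂)·DIC
At pH 7.66: [H⁺]/K1 = 10^-1.36 = 0.043652, K2/[H⁺] = 10^-2.72 = 0.0019055
α₁ = 1/(1 + 0.043652 + 0.0019055) = 1/1.0456 = 0.9564; α₂ = α₁·K2/[H⁺] = 0.001822
α₁ + 2α₂ = 0.9601
DIC = CA / (α₁ + 2α₂) = 4.80 / 0.9601 = 5.00 mmol/L

DIC = 5.00 mmol/L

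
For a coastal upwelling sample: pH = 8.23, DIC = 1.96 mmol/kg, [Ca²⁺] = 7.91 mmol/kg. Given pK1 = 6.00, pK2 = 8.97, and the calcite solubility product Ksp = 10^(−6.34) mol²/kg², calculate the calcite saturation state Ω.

Ω = 5.20

α₂ = 1 / (1 + [H⁺]/K2 + [H⁺]²/(K1K2)) = 1 / (1 + 10^+0.74 + 10^-1.49)
   = 1 / (1 + 5.4954 + 0.032359) = 1/6.5278 = 0.1532
[CO3²⁻] = α₂ × DIC = 0.1532 × 1.96 = 0.3003 mmol/kg
Ksp = 10^(−6.34) = 4.571×10^-7
Ω = [Ca²⁺][CO3²⁻]/Ksp = (7.91×10^-3)(3.003×10^-4) / 4.571×10^-7 = 5.20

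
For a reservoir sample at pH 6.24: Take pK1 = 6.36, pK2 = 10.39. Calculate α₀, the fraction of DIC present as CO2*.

α₀ = 0.569

α₀ = 1 / (1 + K1/[H⁺] + K1K2/[H⁺]²) = 1 / (1 + 10^-0.12 + 10^-4.27)
   = 1 / (1 + 0.75858 + 5.3703×10^-5) = 1/1.7586 = 0.5686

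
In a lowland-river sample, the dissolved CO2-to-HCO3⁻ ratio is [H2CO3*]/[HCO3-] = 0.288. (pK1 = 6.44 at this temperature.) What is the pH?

pH = 6.98

From K1 = [H⁺][HCO3-]/[H2CO3*]:  pH = pK1 − log₁₀([H2CO3*]/[HCO3-])
log₁₀(0.288) = -0.541
pH = 6.44 − (-0.541) = 6.98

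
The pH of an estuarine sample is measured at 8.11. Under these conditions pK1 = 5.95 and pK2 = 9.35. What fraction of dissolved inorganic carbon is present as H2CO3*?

α₀ = 0.00650

α₀ = 1 / (1 + K1/[H⁺] + K1K2/[H⁺]²) = 1 / (1 + 10^+2.16 + 10^+0.92)
   = 1 / (1 + 144.54 + 8.3176) = 1/153.86 = 0.006499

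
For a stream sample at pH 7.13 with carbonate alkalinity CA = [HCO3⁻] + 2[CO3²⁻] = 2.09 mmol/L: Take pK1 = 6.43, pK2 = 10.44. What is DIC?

DIC = 2.51 mmol/L

CA = [HCO3⁻] + 2[CO3²⁻] = (α₁ + 2α₂)·DIC
At pH 7.13: [H⁺]/K1 = 10^-0.70 = 0.19953, K2/[H⁺] = 10^-3.31 = 0.00048978
α₁ = 1/(1 + 0.19953 + 0.00048978) = 1/1.2000 = 0.8333; α₂ = α₁·K2/[H⁺] = 0.0004081
α₁ + 2α₂ = 0.8341
DIC = CA / (α₁ + 2α₂) = 2.09 / 0.8341 = 2.51 mmol/L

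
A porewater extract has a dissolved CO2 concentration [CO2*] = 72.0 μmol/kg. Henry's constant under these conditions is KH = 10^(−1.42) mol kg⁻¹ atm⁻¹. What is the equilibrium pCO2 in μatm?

KH = 10^(−1.42) = 3.802×10^-2 mol kg⁻¹ atm⁻¹
pCO2 = [CO2*]/KH = 72.0×10^-6 / 3.802×10^-2 = 1.89×10^-3 atm = 1890 μatm

pCO2 = 1890 μatm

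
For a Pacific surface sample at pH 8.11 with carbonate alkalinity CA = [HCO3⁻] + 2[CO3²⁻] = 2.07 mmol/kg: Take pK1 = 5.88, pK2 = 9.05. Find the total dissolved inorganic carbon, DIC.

CA = [HCO3⁻] + 2[CO3²⁻] = (α₁ + 2α₂)·DIC
At pH 8.11: [H⁺]/K1 = 10^-2.23 = 0.0058884, K2/[H⁺] = 10^-0.94 = 0.11482
α₁ = 1/(1 + 0.0058884 + 0.11482) = 1/1.1207 = 0.8923; α₂ = α₁·K2/[H⁺] = 0.1024
α₁ + 2α₂ = 1.0972
DIC = CA / (α₁ + 2α₂) = 2.07 / 1.0972 = 1.89 mmol/kg

DIC = 1.89 mmol/kg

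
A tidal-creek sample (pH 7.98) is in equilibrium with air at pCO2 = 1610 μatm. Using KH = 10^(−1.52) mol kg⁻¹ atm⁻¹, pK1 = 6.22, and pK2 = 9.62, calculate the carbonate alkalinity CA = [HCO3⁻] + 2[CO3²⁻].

[CO2*] = KH · pCO2 = 10^(−1.52) × 1610×10^-6 = 4.862×10^-5 mol/kg
α₀ = 1/(1 + K1/[H⁺] + K1K2/[H⁺]²) = 1/(1 + 10^+1.76 + 10^+0.12) = 0.01671
DIC = [CO2*]/α₀ = 4.862×10^-5 / 0.01671 = 2.911 mmol/kg
CA = (α₁ + 2α₂)·DIC = (0.9613 + 2×0.02202) × 2.911 = 2.93 mmol/kg

CA = 2.93 mmol/kg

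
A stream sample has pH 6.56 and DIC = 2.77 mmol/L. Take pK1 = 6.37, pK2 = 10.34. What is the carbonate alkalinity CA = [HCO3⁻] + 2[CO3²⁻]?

CA = [HCO3⁻] + 2[CO3²⁻] = (α₁ + 2α₂)·DIC
At pH 6.56: [H⁺]/K1 = 10^-0.19 = 0.64565, K2/[H⁺] = 10^-3.78 = 0.00016596
α₁ = 1/(1 + 0.64565 + 0.00016596) = 1/1.6458 = 0.6076; α₂ = α₁·K2/[H⁺] = 0.0001008
α₁ + 2α₂ = 0.6078
CA = 0.6078 × 2.77 = 1.68 mmol/L

CA = 1.68 mmol/L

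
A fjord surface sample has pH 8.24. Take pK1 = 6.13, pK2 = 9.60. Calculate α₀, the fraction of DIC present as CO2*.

α₀ = 0.00738

α₀ = 1 / (1 + K1/[H⁺] + K1K2/[H⁺]²) = 1 / (1 + 10^+2.11 + 10^+0.75)
   = 1 / (1 + 128.82 + 5.6234) = 1/135.45 = 0.007383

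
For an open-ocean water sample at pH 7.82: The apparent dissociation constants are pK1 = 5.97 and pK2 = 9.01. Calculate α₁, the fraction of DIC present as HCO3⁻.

α₁ = 1 / (1 + [H⁺]/K1 + K2/[H⁺]) = 1 / (1 + 10^-1.85 + 10^-1.19)
   = 1 / (1 + 0.014125 + 0.064565) = 1/1.0787 = 0.9270

α₁ = 0.927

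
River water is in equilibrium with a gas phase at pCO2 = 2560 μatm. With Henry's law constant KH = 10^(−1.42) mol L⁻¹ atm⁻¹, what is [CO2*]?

KH = 10^(−1.42) = 3.802×10^-2 mol L⁻¹ atm⁻¹
[CO2*] = KH · pCO2 = 3.802×10^-2 × 2560×10^-6 atm = 9.73×10^-5 mol/L

[CO2*] = 97.3 μmol/L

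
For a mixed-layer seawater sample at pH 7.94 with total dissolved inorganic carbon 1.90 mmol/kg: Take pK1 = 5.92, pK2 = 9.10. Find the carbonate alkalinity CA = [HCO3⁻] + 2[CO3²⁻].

CA = [HCO3⁻] + 2[CO3²⁻] = (α₁ + 2α₂)·DIC
At pH 7.94: [H⁺]/K1 = 10^-2.02 = 0.0095499, K2/[H⁺] = 10^-1.16 = 0.069183
α₁ = 1/(1 + 0.0095499 + 0.069183) = 1/1.0787 = 0.9270; α₂ = α₁·K2/[H⁺] = 0.06413
α₁ + 2α₂ = 1.0553
CA = 1.0553 × 1.90 = 2.01 mmol/kg

CA = 2.01 mmol/kg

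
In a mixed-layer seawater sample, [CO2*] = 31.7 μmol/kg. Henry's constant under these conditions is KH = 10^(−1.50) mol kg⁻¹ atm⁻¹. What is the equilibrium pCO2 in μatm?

KH = 10^(−1.50) = 3.162×10^-2 mol kg⁻¹ atm⁻¹
pCO2 = [CO2*]/KH = 31.7×10^-6 / 3.162×10^-2 = 1.00×10^-3 atm = 1000 μatm

pCO2 = 1000 μatm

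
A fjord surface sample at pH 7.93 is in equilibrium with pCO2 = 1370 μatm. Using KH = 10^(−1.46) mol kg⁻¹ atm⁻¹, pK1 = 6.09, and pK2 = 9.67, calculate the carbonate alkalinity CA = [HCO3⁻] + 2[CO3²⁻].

CA = 3.41 mmol/kg

[CO2*] = KH · pCO2 = 10^(−1.46) × 1370×10^-6 = 4.750×10^-5 mol/kg
α₀ = 1/(1 + K1/[H⁺] + K1K2/[H⁺]²) = 1/(1 + 10^+1.84 + 10^+0.10) = 0.01400
DIC = [CO2*]/α₀ = 4.750×10^-5 / 0.01400 = 3.394 mmol/kg
CA = (α₁ + 2α₂)·DIC = (0.9684 + 2×0.01762) × 3.394 = 3.41 mmol/kg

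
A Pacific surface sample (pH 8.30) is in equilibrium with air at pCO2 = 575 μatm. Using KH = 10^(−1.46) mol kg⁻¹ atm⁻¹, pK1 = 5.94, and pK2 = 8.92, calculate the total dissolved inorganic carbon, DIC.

DIC = 5.68 mmol/kg

[CO2*] = KH · pCO2 = 10^(−1.46) × 575×10^-6 = 1.994×10^-5 mol/kg
α₀ = 1/(1 + K1/[H⁺] + K1K2/[H⁺]²) = 1/(1 + 10^+2.36 + 10^+1.74) = 0.003508
DIC = [CO2*]/α₀ = 1.994×10^-5 / 0.003508 = 5.68 mmol/kg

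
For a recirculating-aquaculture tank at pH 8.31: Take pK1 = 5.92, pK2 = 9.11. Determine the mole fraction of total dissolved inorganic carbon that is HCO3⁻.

α₁ = 1 / (1 + [H⁺]/K1 + K2/[H⁺]) = 1 / (1 + 10^-2.39 + 10^-0.80)
   = 1 / (1 + 0.0040738 + 0.15849) = 1/1.1626 = 0.8602

α₁ = 0.860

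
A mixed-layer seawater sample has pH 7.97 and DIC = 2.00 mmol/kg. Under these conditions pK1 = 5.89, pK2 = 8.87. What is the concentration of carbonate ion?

α₂ = 1 / (1 + [H⁺]/K2 + [H⁺]²/(K1K2)) = 1 / (1 + 10^+0.90 + 10^-1.18)
   = 1 / (1 + 7.9433 + 0.066069) = 1/9.0094 = 0.1110
[CO3²⁻] = α₂ × DIC = 0.1110 × 2.00 = 0.222 mmol/kg

[CO3²⁻] = 0.222 mmol/kg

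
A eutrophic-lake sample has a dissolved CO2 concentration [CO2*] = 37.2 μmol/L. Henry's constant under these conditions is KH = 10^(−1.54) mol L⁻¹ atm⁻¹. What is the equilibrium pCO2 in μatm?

KH = 10^(−1.54) = 2.884×10^-2 mol L⁻¹ atm⁻¹
pCO2 = [CO2*]/KH = 37.2×10^-6 / 2.884×10^-2 = 1.29×10^-3 atm = 1290 μatm

pCO2 = 1290 μatm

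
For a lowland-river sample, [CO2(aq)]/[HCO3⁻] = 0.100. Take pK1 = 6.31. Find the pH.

From K1 = [H⁺][HCO3⁻]/[CO2(aq)]:  pH = pK1 − log₁₀([CO2(aq)]/[HCO3⁻])
log₁₀(0.100) = -1.000
pH = 6.31 − (-1.000) = 7.31

pH = 7.31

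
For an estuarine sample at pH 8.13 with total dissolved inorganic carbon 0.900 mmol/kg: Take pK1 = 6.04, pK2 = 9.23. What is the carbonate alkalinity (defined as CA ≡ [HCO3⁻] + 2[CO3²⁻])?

CA = [HCO3⁻] + 2[CO3²⁻] = (α₁ + 2α₂)·DIC
At pH 8.13: [H⁺]/K1 = 10^-2.09 = 0.0081283, K2/[H⁺] = 10^-1.10 = 0.079433
α₁ = 1/(1 + 0.0081283 + 0.079433) = 1/1.0876 = 0.9195; α₂ = α₁·K2/[H⁺] = 0.07304
α₁ + 2α₂ = 1.0656
CA = 1.0656 × 0.900 = 0.959 mmol/kg

CA = 0.959 mmol/kg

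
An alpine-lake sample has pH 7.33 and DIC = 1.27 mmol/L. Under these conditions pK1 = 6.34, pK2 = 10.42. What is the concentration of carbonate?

[CO3²⁻] = 0.936 μmol/L

α₂ = 1 / (1 + [H⁺]/K2 + [H⁺]²/(K1K2)) = 1 / (1 + 10^+3.09 + 10^+2.10)
   = 1 / (1 + 1230.3 + 125.89) = 1/1357.2 = 0.0007368
[CO3²⁻] = α₂ × DIC = 0.0007368 × 1.27 = 0.000936 mmol/L = 0.936 μmol/L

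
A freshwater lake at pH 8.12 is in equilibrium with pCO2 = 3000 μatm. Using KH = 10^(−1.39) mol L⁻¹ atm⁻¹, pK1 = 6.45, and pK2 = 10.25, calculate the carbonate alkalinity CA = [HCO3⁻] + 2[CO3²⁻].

[CO2*] = KH · pCO2 = 10^(−1.39) × 3000×10^-6 = 1.222×10^-4 mol/L
α₀ = 1/(1 + K1/[H⁺] + K1K2/[H⁺]²) = 1/(1 + 10^+1.67 + 10^-0.46) = 0.02078
DIC = [CO2*]/α₀ = 1.222×10^-4 / 0.02078 = 5.881 mmol/L
CA = (α₁ + 2α₂)·DIC = (0.9720 + 2×0.007206) × 5.881 = 5.80 mmol/L

CA = 5.80 mmol/L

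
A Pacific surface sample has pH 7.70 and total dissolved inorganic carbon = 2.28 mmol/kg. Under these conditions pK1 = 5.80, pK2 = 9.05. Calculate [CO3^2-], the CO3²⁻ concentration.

α₂ = 1 / (1 + [H⁺]/K2 + [H⁺]²/(K1K2)) = 1 / (1 + 10^+1.35 + 10^-0.55)
   = 1 / (1 + 22.387 + 0.28184) = 1/23.669 = 0.04225
[CO3²⁻] = α₂ × DIC = 0.04225 × 2.28 = 0.0963 mmol/kg

[CO3²⁻] = 0.0963 mmol/kg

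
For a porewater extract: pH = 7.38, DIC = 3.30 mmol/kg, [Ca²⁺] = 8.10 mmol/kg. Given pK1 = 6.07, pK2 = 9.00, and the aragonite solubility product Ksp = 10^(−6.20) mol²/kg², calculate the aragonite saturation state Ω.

α₂ = 1 / (1 + [H⁺]/K2 + [H⁺]²/(K1K2)) = 1 / (1 + 10^+1.62 + 10^+0.31)
   = 1 / (1 + 41.687 + 2.0417) = 1/44.729 = 0.02236
[CO3²⁻] = α₂ × DIC = 0.02236 × 3.30 = 0.07378 mmol/kg
Ksp = 10^(−6.20) = 6.310×10^-7
Ω = [Ca²⁺][CO3²⁻]/Ksp = (8.10×10^-3)(7.378×10^-5) / 6.310×10^-7 = 0.947

Ω = 0.947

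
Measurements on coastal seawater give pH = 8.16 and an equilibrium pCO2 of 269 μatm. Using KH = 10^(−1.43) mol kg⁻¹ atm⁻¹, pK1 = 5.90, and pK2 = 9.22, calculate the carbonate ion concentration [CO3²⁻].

[CO3²⁻] = 0.158 mmol/kg

[CO2*] = KH · pCO2 = 10^(−1.43) × 269×10^-6 = 9.994×10^-6 mol/kg
α₀ = 1/(1 + K1/[H⁺] + K1K2/[H⁺]²) = 1/(1 + 10^+2.26 + 10^+1.20) = 0.005030
DIC = [CO2*]/α₀ = 9.994×10^-6 / 0.005030 = 1.987 mmol/kg
[CO3²⁻] = α₂·DIC; α₂ = 0.07972, so [CO3²⁻] = 0.07972 × 1.987 = 0.158 mmol/kg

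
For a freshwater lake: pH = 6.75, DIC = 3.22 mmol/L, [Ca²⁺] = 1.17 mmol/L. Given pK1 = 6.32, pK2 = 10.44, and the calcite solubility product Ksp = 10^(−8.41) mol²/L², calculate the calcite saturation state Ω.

α₂ = 1 / (1 + [H⁺]/K2 + [H⁺]²/(K1K2)) = 1 / (1 + 10^+3.69 + 10^+3.26)
   = 1 / (1 + 4897.8 + 1819.7) = 1/6718.5 = 0.0001488
[CO3²⁻] = α₂ × DIC = 0.0001488 × 3.22 = 0.0004793 mmol/L = 0.4793 μmol/L
Ksp = 10^(−8.41) = 3.890×10^-9
Ω = [Ca²⁺][CO3²⁻]/Ksp = (1.17×10^-3)(4.793×10^-7) / 3.890×10^-9 = 0.144

Ω = 0.144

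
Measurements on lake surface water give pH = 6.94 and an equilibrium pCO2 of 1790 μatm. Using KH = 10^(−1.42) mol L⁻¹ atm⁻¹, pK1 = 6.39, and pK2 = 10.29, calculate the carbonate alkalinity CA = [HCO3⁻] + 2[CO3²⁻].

[CO2*] = KH · pCO2 = 10^(−1.42) × 1790×10^-6 = 6.805×10^-5 mol/L
α₀ = 1/(1 + K1/[H⁺] + K1K2/[H⁺]²) = 1/(1 + 10^+0.55 + 10^-2.80) = 0.2198
DIC = [CO2*]/α₀ = 6.805×10^-5 / 0.2198 = 0.3096 mmol/L
CA = (α₁ + 2α₂)·DIC = (0.7799 + 2×0.0003483) × 0.3096 = 0.242 mmol/L

CA = 0.242 mmol/L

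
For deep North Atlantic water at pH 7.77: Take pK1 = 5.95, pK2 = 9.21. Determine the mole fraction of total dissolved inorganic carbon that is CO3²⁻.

α₂ = 1 / (1 + [H⁺]/K2 + [H⁺]²/(K1K2)) = 1 / (1 + 10^+1.44 + 10^-0.38)
   = 1 / (1 + 27.542 + 0.41687) = 1/28.959 = 0.03453

α₂ = 0.0345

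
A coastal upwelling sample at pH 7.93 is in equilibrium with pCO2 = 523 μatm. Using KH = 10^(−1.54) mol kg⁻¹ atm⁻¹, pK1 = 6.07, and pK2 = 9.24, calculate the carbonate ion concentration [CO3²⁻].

[CO2*] = KH · pCO2 = 10^(−1.54) × 523×10^-6 = 1.508×10^-5 mol/kg
α₀ = 1/(1 + K1/[H⁺] + K1K2/[H⁺]²) = 1/(1 + 10^+1.86 + 10^+0.55) = 0.01299
DIC = [CO2*]/α₀ = 1.508×10^-5 / 0.01299 = 1.161 mmol/kg
[CO3²⁻] = α₂·DIC; α₂ = 0.04608, so [CO3²⁻] = 0.04608 × 1.161 = 0.0535 mmol/kg

[CO3²⁻] = 0.0535 mmol/kg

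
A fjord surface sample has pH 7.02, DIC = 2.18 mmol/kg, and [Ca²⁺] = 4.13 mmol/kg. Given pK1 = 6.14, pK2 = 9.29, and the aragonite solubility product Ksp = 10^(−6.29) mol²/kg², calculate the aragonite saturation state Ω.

Ω = 0.0829

α₂ = 1 / (1 + [H⁺]/K2 + [H⁺]²/(K1K2)) = 1 / (1 + 10^+2.27 + 10^+1.39)
   = 1 / (1 + 186.21 + 24.547) = 1/211.76 = 0.004722
[CO3²⁻] = α₂ × DIC = 0.004722 × 2.18 = 0.01029 mmol/kg = 10.29 μmol/kg
Ksp = 10^(−6.29) = 5.129×10^-7
Ω = [Ca²⁺][CO3²⁻]/Ksp = (4.13×10^-3)(1.029×10^-5) / 5.129×10^-7 = 0.0829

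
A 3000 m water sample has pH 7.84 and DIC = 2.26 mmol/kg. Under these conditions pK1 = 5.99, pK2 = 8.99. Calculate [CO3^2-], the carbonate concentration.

α₂ = 1 / (1 + [H⁺]/K2 + [H⁺]²/(K1K2)) = 1 / (1 + 10^+1.15 + 10^-0.70)
   = 1 / (1 + 14.125 + 0.19953) = 1/15.325 = 0.06525
[CO3²⁻] = α₂ × DIC = 0.06525 × 2.26 = 0.147 mmol/kg

[CO3²⁻] = 0.147 mmol/kg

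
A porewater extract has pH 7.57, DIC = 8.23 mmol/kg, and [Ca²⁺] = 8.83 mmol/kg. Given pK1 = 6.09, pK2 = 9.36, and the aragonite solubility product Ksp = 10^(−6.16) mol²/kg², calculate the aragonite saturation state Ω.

Ω = 1.62

α₂ = 1 / (1 + [H⁺]/K2 + [H⁺]²/(K1K2)) = 1 / (1 + 10^+1.79 + 10^+0.31)
   = 1 / (1 + 61.660 + 2.0417) = 1/64.701 = 0.01546
[CO3²⁻] = α₂ × DIC = 0.01546 × 8.23 = 0.1272 mmol/kg
Ksp = 10^(−6.16) = 6.918×10^-7
Ω = [Ca²⁺][CO3²⁻]/Ksp = (8.83×10^-3)(1.272×10^-4) / 6.918×10^-7 = 1.62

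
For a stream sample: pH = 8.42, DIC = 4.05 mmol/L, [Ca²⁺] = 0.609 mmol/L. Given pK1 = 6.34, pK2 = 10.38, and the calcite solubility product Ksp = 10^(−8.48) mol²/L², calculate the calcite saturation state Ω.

α₂ = 1 / (1 + [H⁺]/K2 + [H⁺]²/(K1K2)) = 1 / (1 + 10^+1.96 + 10^-0.12)
   = 1 / (1 + 91.201 + 0.75858) = 1/92.960 = 0.01076
[CO3²⁻] = α₂ × DIC = 0.01076 × 4.05 = 0.04357 mmol/L
Ksp = 10^(−8.48) = 3.311×10^-9
Ω = [Ca²⁺][CO3²⁻]/Ksp = (0.609×10^-3)(4.357×10^-5) / 3.311×10^-9 = 8.01

Ω = 8.01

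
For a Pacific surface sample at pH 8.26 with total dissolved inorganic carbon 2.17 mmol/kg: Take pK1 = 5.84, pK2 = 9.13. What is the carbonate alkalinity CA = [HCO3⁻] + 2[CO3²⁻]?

CA = [HCO3⁻] + 2[CO3²⁻] = (α₁ + 2α₂)·DIC
At pH 8.26: [H⁺]/K1 = 10^-2.42 = 0.0038019, K2/[H⁺] = 10^-0.87 = 0.13490
α₁ = 1/(1 + 0.0038019 + 0.13490) = 1/1.1387 = 0.8782; α₂ = α₁·K2/[H⁺] = 0.1185
α₁ + 2α₂ = 1.1151
CA = 1.1151 × 2.17 = 2.42 mmol/kg

CA = 2.42 mmol/kg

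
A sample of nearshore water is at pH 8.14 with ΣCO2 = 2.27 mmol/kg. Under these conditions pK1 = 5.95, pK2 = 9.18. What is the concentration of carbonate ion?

α₂ = 1 / (1 + [H⁺]/K2 + [H⁺]²/(K1K2)) = 1 / (1 + 10^+1.04 + 10^-1.15)
   = 1 / (1 + 10.965 + 0.070795) = 1/12.036 = 0.08309
[CO3²⁻] = α₂ × DIC = 0.08309 × 2.27 = 0.189 mmol/kg

[CO3²⁻] = 0.189 mmol/kg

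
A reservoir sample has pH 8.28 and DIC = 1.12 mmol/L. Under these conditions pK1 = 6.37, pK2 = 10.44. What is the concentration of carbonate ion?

[CO3²⁻] = 7.60 μmol/L

α₂ = 1 / (1 + [H⁺]/K2 + [H⁺]²/(K1K2)) = 1 / (1 + 10^+2.16 + 10^+0.25)
   = 1 / (1 + 144.54 + 1.7783) = 1/147.32 = 0.006788
[CO3²⁻] = α₂ × DIC = 0.006788 × 1.12 = 0.00760 mmol/L = 7.60 μmol/L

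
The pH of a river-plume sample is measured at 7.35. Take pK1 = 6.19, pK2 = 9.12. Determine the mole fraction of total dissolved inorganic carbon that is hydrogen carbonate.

α₁ = 1 / (1 + [H⁺]/K1 + K2/[H⁺]) = 1 / (1 + 10^-1.16 + 10^-1.77)
   = 1 / (1 + 0.069183 + 0.016982) = 1/1.0862 = 0.9207

α₁ = 0.921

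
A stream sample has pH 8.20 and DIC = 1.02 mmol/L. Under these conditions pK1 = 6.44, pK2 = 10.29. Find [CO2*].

α₀ = 1 / (1 + K1/[H⁺] + K1K2/[H⁺]²) = 1 / (1 + 10^+1.76 + 10^-0.33)
   = 1 / (1 + 57.544 + 0.46774) = 1/59.012 = 0.01695
[CO2*] = α₀ × DIC = 0.01695 × 1.02 = 0.0173 mmol/L = 17.3 μmol/L

[CO2*] = 17.3 μmol/L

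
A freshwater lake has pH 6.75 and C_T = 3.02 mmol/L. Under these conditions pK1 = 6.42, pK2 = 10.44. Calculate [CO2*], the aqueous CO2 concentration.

[CO2*] = 0.962 mmol/L

α₀ = 1 / (1 + K1/[H⁺] + K1K2/[H⁺]²) = 1 / (1 + 10^+0.33 + 10^-3.36)
   = 1 / (1 + 2.1380 + 0.00043652) = 1/3.1384 = 0.3186
[CO2*] = α₀ × DIC = 0.3186 × 3.02 = 0.962 mmol/L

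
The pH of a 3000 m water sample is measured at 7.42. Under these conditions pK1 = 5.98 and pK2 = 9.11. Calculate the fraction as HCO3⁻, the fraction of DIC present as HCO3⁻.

α₁ = 1 / (1 + [H⁺]/K1 + K2/[H⁺]) = 1 / (1 + 10^-1.44 + 10^-1.69)
   = 1 / (1 + 0.036308 + 0.020417) = 1/1.0567 = 0.9463

α₁ = 0.946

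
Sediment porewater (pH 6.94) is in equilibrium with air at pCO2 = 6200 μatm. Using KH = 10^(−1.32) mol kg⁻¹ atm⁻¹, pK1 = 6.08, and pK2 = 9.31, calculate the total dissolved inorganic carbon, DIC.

DIC = 2.46 mmol/kg

[CO2*] = KH · pCO2 = 10^(−1.32) × 6200×10^-6 = 2.968×10^-4 mol/kg
α₀ = 1/(1 + K1/[H⁺] + K1K2/[H⁺]²) = 1/(1 + 10^+0.86 + 10^-1.51) = 0.1208
DIC = [CO2*]/α₀ = 2.968×10^-4 / 0.1208 = 2.46 mmol/kg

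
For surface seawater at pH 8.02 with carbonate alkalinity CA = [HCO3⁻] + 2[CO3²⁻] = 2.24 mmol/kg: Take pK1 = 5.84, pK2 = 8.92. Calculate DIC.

CA = [HCO3⁻] + 2[CO3²⁻] = (α₁ + 2α₂)·DIC
At pH 8.02: [H⁺]/K1 = 10^-2.18 = 0.0066069, K2/[H⁺] = 10^-0.90 = 0.12589
α₁ = 1/(1 + 0.0066069 + 0.12589) = 1/1.1325 = 0.8830; α₂ = α₁·K2/[H⁺] = 0.1112
α₁ + 2α₂ = 1.1053
DIC = CA / (α₁ + 2α₂) = 2.24 / 1.1053 = 2.03 mmol/kg

DIC = 2.03 mmol/kg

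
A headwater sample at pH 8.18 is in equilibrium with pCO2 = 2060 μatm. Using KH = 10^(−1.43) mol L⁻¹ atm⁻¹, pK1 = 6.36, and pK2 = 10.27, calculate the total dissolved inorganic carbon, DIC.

DIC = 5.17 mmol/L

[CO2*] = KH · pCO2 = 10^(−1.43) × 2060×10^-6 = 7.654×10^-5 mol/L
α₀ = 1/(1 + K1/[H⁺] + K1K2/[H⁺]²) = 1/(1 + 10^+1.82 + 10^-0.27) = 0.01479
DIC = [CO2*]/α₀ = 7.654×10^-5 / 0.01479 = 5.17 mmol/L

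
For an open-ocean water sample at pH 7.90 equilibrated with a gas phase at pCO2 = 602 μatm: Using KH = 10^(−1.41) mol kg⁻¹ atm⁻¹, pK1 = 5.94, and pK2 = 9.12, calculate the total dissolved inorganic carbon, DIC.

[CO2*] = KH · pCO2 = 10^(−1.41) × 602×10^-6 = 2.342×10^-5 mol/kg
α₀ = 1/(1 + K1/[H⁺] + K1K2/[H⁺]²) = 1/(1 + 10^+1.96 + 10^+0.74) = 0.01024
DIC = [CO2*]/α₀ = 2.342×10^-5 / 0.01024 = 2.29 mmol/kg

DIC = 2.29 mmol/kg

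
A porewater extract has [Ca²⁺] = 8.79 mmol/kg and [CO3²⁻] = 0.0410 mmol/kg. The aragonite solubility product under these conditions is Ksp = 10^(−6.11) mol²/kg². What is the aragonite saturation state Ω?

Ω = 0.464

Ksp = 10^(−6.11) = 7.762×10^-7
Ω = [Ca²⁺][CO3²⁻]/Ksp = (8.79×10^-3)(0.0410×10^-3) / 7.762×10^-7 = 0.464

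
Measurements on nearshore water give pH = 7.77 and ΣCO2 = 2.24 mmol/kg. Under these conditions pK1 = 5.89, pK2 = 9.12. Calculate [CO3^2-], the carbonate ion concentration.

[CO3²⁻] = 0.0946 mmol/kg

α₂ = 1 / (1 + [H⁺]/K2 + [H⁺]²/(K1K2)) = 1 / (1 + 10^+1.35 + 10^-0.53)
   = 1 / (1 + 22.387 + 0.29512) = 1/23.682 = 0.04223
[CO3²⁻] = α₂ × DIC = 0.04223 × 2.24 = 0.0946 mmol/kg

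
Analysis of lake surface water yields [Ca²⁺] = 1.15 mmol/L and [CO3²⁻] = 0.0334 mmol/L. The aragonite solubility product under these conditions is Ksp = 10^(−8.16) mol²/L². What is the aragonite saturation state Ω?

Ω = 5.55

Ksp = 10^(−8.16) = 6.918×10^-9
Ω = [Ca²⁺][CO3²⁻]/Ksp = (1.15×10^-3)(0.0334×10^-3) / 6.918×10^-9 = 5.55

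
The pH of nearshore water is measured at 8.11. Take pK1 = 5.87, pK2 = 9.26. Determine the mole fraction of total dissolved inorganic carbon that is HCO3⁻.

α₁ = 0.929

α₁ = 1 / (1 + [H⁺]/K1 + K2/[H⁺]) = 1 / (1 + 10^-2.24 + 10^-1.15)
   = 1 / (1 + 0.0057544 + 0.070795) = 1/1.0765 = 0.9289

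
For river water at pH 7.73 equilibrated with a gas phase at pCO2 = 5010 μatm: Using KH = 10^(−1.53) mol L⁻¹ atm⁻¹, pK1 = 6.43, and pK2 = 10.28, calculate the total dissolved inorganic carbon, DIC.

DIC = 3.11 mmol/L

[CO2*] = KH · pCO2 = 10^(−1.53) × 5010×10^-6 = 1.479×10^-4 mol/L
α₀ = 1/(1 + K1/[H⁺] + K1K2/[H⁺]²) = 1/(1 + 10^+1.30 + 10^-1.25) = 0.04760
DIC = [CO2*]/α₀ = 1.479×10^-4 / 0.04760 = 3.11 mmol/L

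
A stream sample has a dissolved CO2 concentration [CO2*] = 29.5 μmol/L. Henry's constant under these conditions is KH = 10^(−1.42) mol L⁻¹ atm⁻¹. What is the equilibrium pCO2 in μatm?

pCO2 = 776 μatm

KH = 10^(−1.42) = 3.802×10^-2 mol L⁻¹ atm⁻¹
pCO2 = [CO2*]/KH = 29.5×10^-6 / 3.802×10^-2 = 7.76×10^-4 atm = 776 μatm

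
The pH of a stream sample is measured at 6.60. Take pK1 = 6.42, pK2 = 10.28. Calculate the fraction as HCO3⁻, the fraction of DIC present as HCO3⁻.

α₁ = 0.602

α₁ = 1 / (1 + [H⁺]/K1 + K2/[H⁺]) = 1 / (1 + 10^-0.18 + 10^-3.68)
   = 1 / (1 + 0.66069 + 0.00020893) = 1/1.6609 = 0.6021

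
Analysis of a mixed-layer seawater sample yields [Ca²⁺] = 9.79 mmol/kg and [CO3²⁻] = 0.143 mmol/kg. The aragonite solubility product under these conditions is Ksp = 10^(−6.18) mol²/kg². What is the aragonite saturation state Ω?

Ksp = 10^(−6.18) = 6.607×10^-7
Ω = [Ca²⁺][CO3²⁻]/Ksp = (9.79×10^-3)(0.143×10^-3) / 6.607×10^-7 = 2.12

Ω = 2.12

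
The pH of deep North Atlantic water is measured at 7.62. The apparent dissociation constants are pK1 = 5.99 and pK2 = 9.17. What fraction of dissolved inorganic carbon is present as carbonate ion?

α₂ = 1 / (1 + [H⁺]/K2 + [H⁺]²/(K1K2)) = 1 / (1 + 10^+1.55 + 10^-0.08)
   = 1 / (1 + 35.481 + 0.83176) = 1/37.313 = 0.02680

α₂ = 0.0268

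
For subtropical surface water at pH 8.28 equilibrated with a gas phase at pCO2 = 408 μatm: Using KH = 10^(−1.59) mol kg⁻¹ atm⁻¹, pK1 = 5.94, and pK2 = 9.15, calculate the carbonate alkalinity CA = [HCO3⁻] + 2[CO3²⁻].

CA = 2.91 mmol/kg

[CO2*] = KH · pCO2 = 10^(−1.59) × 408×10^-6 = 1.049×10^-5 mol/kg
α₀ = 1/(1 + K1/[H⁺] + K1K2/[H⁺]²) = 1/(1 + 10^+2.34 + 10^+1.47) = 0.004011
DIC = [CO2*]/α₀ = 1.049×10^-5 / 0.004011 = 2.614 mmol/kg
CA = (α₁ + 2α₂)·DIC = (0.8776 + 2×0.1184) × 2.614 = 2.91 mmol/kg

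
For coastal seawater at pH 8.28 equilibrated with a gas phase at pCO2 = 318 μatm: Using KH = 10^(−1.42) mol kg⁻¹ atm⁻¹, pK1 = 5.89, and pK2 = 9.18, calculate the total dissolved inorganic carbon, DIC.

[CO2*] = KH · pCO2 = 10^(−1.42) × 318×10^-6 = 1.209×10^-5 mol/kg
α₀ = 1/(1 + K1/[H⁺] + K1K2/[H⁺]²) = 1/(1 + 10^+2.39 + 10^+1.49) = 0.003605
DIC = [CO2*]/α₀ = 1.209×10^-5 / 0.003605 = 3.35 mmol/kg

DIC = 3.35 mmol/kg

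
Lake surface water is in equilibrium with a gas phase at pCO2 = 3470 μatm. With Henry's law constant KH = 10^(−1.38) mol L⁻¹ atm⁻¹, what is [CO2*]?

KH = 10^(−1.38) = 4.169×10^-2 mol L⁻¹ atm⁻¹
[CO2*] = KH · pCO2 = 4.169×10^-2 × 3470×10^-6 atm = 1.45×10^-4 mol/L

[CO2*] = 145 μmol/L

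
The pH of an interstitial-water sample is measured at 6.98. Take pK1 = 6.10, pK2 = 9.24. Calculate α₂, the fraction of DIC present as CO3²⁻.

α₂ = 1 / (1 + [H⁺]/K2 + [H⁺]²/(K1K2)) = 1 / (1 + 10^+2.26 + 10^+1.38)
   = 1 / (1 + 181.97 + 23.988) = 1/206.96 = 0.004832

α₂ = 0.00483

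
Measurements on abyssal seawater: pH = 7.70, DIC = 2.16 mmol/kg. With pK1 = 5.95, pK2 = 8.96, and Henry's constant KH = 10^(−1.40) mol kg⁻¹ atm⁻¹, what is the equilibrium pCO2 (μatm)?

pCO2 = 899 μatm

α₀ = 1 / (1 + K1/[H⁺] + K1K2/[H⁺]²) = 1 / (1 + 10^+1.75 + 10^+0.49)
   = 1 / (1 + 56.234 + 3.0903) = 1/60.324 = 0.01658
[CO2*] = α₀ × DIC = 0.01658 × 2.16 = 0.03581 mmol/kg
pCO2 = [CO2*]/KH = 3.581×10^-5 / 3.981×10^-2 = 899 μatm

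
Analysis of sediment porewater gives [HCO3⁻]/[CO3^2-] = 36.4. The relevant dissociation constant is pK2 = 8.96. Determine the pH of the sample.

From K2 = [H⁺][CO3^2-]/[HCO3⁻]:  pH = pK2 − log₁₀([HCO3⁻]/[CO3^2-])
log₁₀(36.4) = +1.561
pH = 8.96 − (+1.561) = 7.40

pH = 7.40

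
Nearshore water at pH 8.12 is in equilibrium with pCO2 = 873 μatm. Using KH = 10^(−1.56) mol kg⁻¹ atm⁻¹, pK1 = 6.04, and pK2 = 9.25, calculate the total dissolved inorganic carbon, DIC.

DIC = 3.13 mmol/kg

[CO2*] = KH · pCO2 = 10^(−1.56) × 873×10^-6 = 2.404×10^-5 mol/kg
α₀ = 1/(1 + K1/[H⁺] + K1K2/[H⁺]²) = 1/(1 + 10^+2.08 + 10^+0.95) = 0.007684
DIC = [CO2*]/α₀ = 2.404×10^-5 / 0.007684 = 3.13 mmol/kg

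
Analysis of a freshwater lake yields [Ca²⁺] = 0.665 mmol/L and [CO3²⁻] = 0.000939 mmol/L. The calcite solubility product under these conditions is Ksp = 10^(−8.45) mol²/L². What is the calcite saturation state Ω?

Ksp = 10^(−8.45) = 3.548×10^-9
Ω = [Ca²⁺][CO3²⁻]/Ksp = (0.665×10^-3)(0.000939×10^-3) / 3.548×10^-9 = 0.176

Ω = 0.176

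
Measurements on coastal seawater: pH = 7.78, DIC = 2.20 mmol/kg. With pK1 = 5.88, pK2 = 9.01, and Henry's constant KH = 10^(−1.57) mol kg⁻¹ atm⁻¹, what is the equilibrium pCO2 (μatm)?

pCO2 = 960 μatm

α₀ = 1 / (1 + K1/[H⁺] + K1K2/[H⁺]²) = 1 / (1 + 10^+1.90 + 10^+0.67)
   = 1 / (1 + 79.433 + 4.6774) = 1/85.110 = 0.01175
[CO2*] = α₀ × DIC = 0.01175 × 2.20 = 0.02585 mmol/kg
pCO2 = [CO2*]/KH = 2.585×10^-5 / 2.692×10^-2 = 960 μatm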